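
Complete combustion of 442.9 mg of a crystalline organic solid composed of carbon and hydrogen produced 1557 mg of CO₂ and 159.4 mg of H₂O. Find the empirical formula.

C2H

mol C = 1.557 g CO₂ ÷ 44.009 g/mol = 0.035379 mol
mol H = 2 × 0.1594 g H₂O ÷ 18.015 g/mol = 0.017696 mol
Divide by the smallest (0.017696 mol): C 1.999, H 1.000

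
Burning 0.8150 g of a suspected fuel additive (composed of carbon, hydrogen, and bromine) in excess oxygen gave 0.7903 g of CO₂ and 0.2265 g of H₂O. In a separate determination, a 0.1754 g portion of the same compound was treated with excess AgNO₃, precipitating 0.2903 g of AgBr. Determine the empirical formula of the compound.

mol C = 0.7903 g CO₂ ÷ 44.009 g/mol = 0.017958 mol
mol H = 2 × 0.2265 g H₂O ÷ 18.015 g/mol = 0.025146 mol
From the AgBr data: mol Br per gram of compound = (0.2903 ÷ 187.772) ÷ 0.1754 = 0.0088143 mol/g, so in the 0.8150 g combustion sample mol Br = 0.0071836 mol
Divide by the smallest (0.0071836 mol): C 2.500, H 3.500, Br 1.000
Multiplying each by 2 gives whole numbers: C 5.00, H 7.00, Br 2.00

C5H7Br2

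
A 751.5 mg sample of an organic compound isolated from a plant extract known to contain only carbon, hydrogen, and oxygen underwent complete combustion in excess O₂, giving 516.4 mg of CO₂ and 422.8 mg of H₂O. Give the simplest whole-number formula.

CH4O3

mol C = 0.5164 g CO₂ ÷ 44.009 g/mol = 0.011734 mol
mol H = 2 × 0.4228 g H₂O ÷ 18.015 g/mol = 0.046939 mol
mass O = 0.7515 − (0.14094 + 0.047314) = 0.56325 g → mol O = 0.56325 ÷ 15.999 = 0.035205 mol
Divide by the smallest (0.011734 mol): C 1.000, H 4.000, O 3.000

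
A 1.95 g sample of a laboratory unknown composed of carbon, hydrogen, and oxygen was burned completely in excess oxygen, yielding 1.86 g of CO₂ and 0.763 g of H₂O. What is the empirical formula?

mol C = 1.86 g CO₂ ÷ 44.009 g/mol = 0.04226 mol
mol H = 2 × 0.763 g H₂O ÷ 18.015 g/mol = 0.08471 mol
mass O = 1.95 − (0.5076 + 0.08538) = 1.357 g → mol O = 1.357 ÷ 15.999 = 0.08482 mol
Divide by the smallest (0.04226 mol): C 1.000, H 2.004, O 2.007

CH2O2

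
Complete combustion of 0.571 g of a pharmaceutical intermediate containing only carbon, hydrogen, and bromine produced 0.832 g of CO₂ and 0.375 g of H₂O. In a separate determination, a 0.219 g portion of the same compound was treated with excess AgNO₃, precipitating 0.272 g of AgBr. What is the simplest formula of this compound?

C5H11Br

mol C = 0.832 g CO₂ ÷ 44.009 g/mol = 0.01891 mol
mol H = 2 × 0.375 g H₂O ÷ 18.015 g/mol = 0.04163 mol
From the AgBr data: mol Br per gram of compound = (0.272 ÷ 187.772) ÷ 0.219 = 0.006614 mol/g, so in the 0.571 g combustion sample mol Br = 0.003777 mol
Divide by the smallest (0.003777 mol): C 5.006, H 11.023, Br 1.000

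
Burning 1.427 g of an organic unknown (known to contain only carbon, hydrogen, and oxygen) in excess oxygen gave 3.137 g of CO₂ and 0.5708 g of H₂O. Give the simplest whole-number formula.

mol C = 3.137 g CO₂ ÷ 44.009 g/mol = 0.071281 mol
mol H = 2 × 0.5708 g H₂O ÷ 18.015 g/mol = 0.063369 mol
mass O = 1.427 − (0.85615 + 0.063876) = 0.50697 g → mol O = 0.50697 ÷ 15.999 = 0.031688 mol
Divide by the smallest (0.031688 mol): C 2.249, H 2.000, O 1.000
Multiplying each by 4 gives whole numbers: C 9.00, H 8.00, O 4.00

C9H8O4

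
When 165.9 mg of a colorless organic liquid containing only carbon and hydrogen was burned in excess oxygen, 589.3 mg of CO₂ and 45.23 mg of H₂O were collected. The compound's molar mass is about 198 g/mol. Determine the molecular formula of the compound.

mol C = 0.5893 g CO₂ ÷ 44.009 g/mol = 0.013390 mol
mol H = 2 × 0.04523 g H₂O ÷ 18.015 g/mol = 0.0050214 mol
Divide by the smallest (0.0050214 mol): C 2.667, H 1.000
Multiplying each by 3 gives whole numbers: C 8.00, H 3.00
Empirical formula: C8H3
Empirical-formula mass = 99.11 g/mol; 198 ÷ 99.11 ≈ 2, so the molecular formula is C16H6.

C16H6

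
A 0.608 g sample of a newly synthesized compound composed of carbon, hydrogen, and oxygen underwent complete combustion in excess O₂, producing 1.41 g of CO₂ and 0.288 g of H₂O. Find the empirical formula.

mol C = 1.41 g CO₂ ÷ 44.009 g/mol = 0.03204 mol
mol H = 2 × 0.288 g H₂O ÷ 18.015 g/mol = 0.03197 mol
mass O = 0.608 − (0.3848 + 0.03223) = 0.1910 g → mol O = 0.1910 ÷ 15.999 = 0.01194 mol
Divide by the smallest (0.01194 mol): C 2.684, H 2.679, O 1.000
Multiplying each by 3 gives whole numbers: C 8.05, H 8.04, O 3.00

C8H8O3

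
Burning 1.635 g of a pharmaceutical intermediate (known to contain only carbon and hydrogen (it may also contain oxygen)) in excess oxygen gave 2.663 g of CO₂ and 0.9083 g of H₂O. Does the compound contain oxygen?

yes

mol C = 2.663 g CO₂ ÷ 44.009 g/mol = 0.060510 mol
mol H = 2 × 0.9083 g H₂O ÷ 18.015 g/mol = 0.10084 mol
C and H account for only 0.82843 g of the 1.635 g sample; the remaining 0.80657 g must be oxygen.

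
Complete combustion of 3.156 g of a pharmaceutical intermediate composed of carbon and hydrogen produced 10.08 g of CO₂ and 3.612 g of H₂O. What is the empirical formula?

C4H7

mol C = 10.08 g CO₂ ÷ 44.009 g/mol = 0.22904 mol
mol H = 2 × 3.612 g H₂O ÷ 18.015 g/mol = 0.40100 mol
Divide by the smallest (0.22904 mol): C 1.000, H 1.751
Multiplying each by 4 gives whole numbers: C 4.00, H 7.00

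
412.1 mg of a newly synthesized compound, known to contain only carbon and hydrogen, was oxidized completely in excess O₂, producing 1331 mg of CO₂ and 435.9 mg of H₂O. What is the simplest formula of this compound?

mol C = 1.331 g CO₂ ÷ 44.009 g/mol = 0.030244 mol
mol H = 2 × 0.4359 g H₂O ÷ 18.015 g/mol = 0.048393 mol
Divide by the smallest (0.030244 mol): C 1.000, H 1.600
Multiplying each by 5 gives whole numbers: C 5.00, H 8.00

C5H8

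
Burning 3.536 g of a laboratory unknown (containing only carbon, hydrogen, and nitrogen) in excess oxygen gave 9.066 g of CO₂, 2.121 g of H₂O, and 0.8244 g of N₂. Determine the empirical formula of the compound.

C7H8N2

mol C = 9.066 g CO₂ ÷ 44.009 g/mol = 0.20600 mol
mol H = 2 × 2.121 g H₂O ÷ 18.015 g/mol = 0.23547 mol
mol N = 2 × 0.8244 g N₂ ÷ 28.014 g/mol = 0.058856 mol
Divide by the smallest (0.058856 mol): C 3.500, H 4.001, N 1.000
Multiplying each by 2 gives whole numbers: C 7.00, H 8.00, N 2.00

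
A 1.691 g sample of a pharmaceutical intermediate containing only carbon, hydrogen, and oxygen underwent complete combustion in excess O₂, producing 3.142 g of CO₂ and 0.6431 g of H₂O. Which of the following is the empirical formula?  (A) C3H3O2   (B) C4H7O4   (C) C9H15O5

mol C = 3.142 g CO₂ ÷ 44.009 g/mol = 0.071394 mol
mol H = 2 × 0.6431 g H₂O ÷ 18.015 g/mol = 0.071396 mol
mass O = 1.691 − (0.85752 + 0.071967) = 0.76151 g → mol O = 0.76151 ÷ 15.999 = 0.047598 mol
Divide by the smallest (0.047598 mol): C 1.500, H 1.500, O 1.000
Multiplying each by 2 gives whole numbers: C 3.00, H 3.00, O 2.00

(A) C3H3O2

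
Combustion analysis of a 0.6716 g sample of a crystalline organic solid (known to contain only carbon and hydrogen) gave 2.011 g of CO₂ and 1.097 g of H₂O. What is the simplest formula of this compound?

mol C = 2.011 g CO₂ ÷ 44.009 g/mol = 0.045695 mol
mol H = 2 × 1.097 g H₂O ÷ 18.015 g/mol = 0.12179 mol
Divide by the smallest (0.045695 mol): C 1.000, H 2.665
Multiplying each by 3 gives whole numbers: C 3.00, H 8.00

C3H8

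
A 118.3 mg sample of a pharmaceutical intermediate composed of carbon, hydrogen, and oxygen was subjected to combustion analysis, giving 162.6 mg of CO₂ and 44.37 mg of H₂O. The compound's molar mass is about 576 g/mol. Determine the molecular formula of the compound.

C18H24O21

mol C = 0.1626 g CO₂ ÷ 44.009 g/mol = 0.0036947 mol
mol H = 2 × 0.04437 g H₂O ÷ 18.015 g/mol = 0.0049259 mol
mass O = 0.1183 − (0.044377 + 0.0049653) = 0.068958 g → mol O = 0.068958 ÷ 15.999 = 0.0043101 mol
Divide by the smallest (0.0036947 mol): C 1.000, H 1.333, O 1.167
Multiplying each by 6 gives whole numbers: C 6.00, H 8.00, O 7.00
Empirical formula: C6H8O7
Empirical-formula mass = 192.12 g/mol; 576 ÷ 192.12 ≈ 3, so the molecular formula is C18H24O21.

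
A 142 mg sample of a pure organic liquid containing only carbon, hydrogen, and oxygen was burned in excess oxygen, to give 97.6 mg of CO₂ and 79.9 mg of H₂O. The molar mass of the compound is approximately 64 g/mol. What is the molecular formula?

CH4O3

mol C = 0.0976 g CO₂ ÷ 44.009 g/mol = 0.002218 mol
mol H = 2 × 0.0799 g H₂O ÷ 18.015 g/mol = 0.008870 mol
mass O = 0.142 − (0.02664 + 0.008941) = 0.1064 g → mol O = 0.1064 ÷ 15.999 = 0.006652 mol
Divide by the smallest (0.002218 mol): C 1.000, H 4.000, O 2.999
Empirical formula: CH4O3
Empirical-formula mass = 64.04 g/mol; 64 ÷ 64.04 ≈ 1, so the molecular formula is CH4O3.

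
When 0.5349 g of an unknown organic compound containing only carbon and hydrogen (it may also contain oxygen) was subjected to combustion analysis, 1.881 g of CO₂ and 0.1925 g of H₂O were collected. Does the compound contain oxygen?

no

mol C = 1.881 g CO₂ ÷ 44.009 g/mol = 0.042741 mol
mol H = 2 × 0.1925 g H₂O ÷ 18.015 g/mol = 0.021371 mol
C and H together account for 0.53491 g — essentially the entire 0.5349 g sample — so the compound contains no oxygen.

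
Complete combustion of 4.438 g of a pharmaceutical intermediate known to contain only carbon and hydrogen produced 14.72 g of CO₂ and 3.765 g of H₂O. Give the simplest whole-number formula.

mol C = 14.72 g CO₂ ÷ 44.009 g/mol = 0.33448 mol
mol H = 2 × 3.765 g H₂O ÷ 18.015 g/mol = 0.41799 mol
Divide by the smallest (0.33448 mol): C 1.000, H 1.250
Multiplying each by 4 gives whole numbers: C 4.00, H 5.00

C4H5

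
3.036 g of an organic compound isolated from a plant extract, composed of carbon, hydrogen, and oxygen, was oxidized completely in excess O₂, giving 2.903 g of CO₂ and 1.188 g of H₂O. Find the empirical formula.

mol C = 2.903 g CO₂ ÷ 44.009 g/mol = 0.065964 mol
mol H = 2 × 1.188 g H₂O ÷ 18.015 g/mol = 0.13189 mol
mass O = 3.036 − (0.79229 + 0.13295) = 2.1108 g → mol O = 2.1108 ÷ 15.999 = 0.13193 mol
Divide by the smallest (0.065964 mol): C 1.000, H 1.999, O 2.000

CH2O2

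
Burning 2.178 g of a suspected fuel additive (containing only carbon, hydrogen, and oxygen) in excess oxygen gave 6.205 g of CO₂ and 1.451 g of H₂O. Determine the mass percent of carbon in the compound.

mol C = 6.205 g CO₂ ÷ 44.009 g/mol = 0.14099 mol
mol H = 2 × 1.451 g H₂O ÷ 18.015 g/mol = 0.16109 mol
mass O = 2.178 − (1.6935 + 0.16238) = 0.32215 g → mol O = 0.32215 ÷ 15.999 = 0.020135 mol
mass % C = 1.6935 g ÷ 2.178 g × 100%

77.75%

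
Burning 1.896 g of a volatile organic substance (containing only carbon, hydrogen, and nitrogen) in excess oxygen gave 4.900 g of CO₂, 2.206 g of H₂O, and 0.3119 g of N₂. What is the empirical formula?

C5H11N

mol C = 4.900 g CO₂ ÷ 44.009 g/mol = 0.11134 mol
mol H = 2 × 2.206 g H₂O ÷ 18.015 g/mol = 0.24491 mol
mol N = 2 × 0.3119 g N₂ ÷ 28.014 g/mol = 0.022267 mol
Divide by the smallest (0.022267 mol): C 5.000, H 10.998, N 1.000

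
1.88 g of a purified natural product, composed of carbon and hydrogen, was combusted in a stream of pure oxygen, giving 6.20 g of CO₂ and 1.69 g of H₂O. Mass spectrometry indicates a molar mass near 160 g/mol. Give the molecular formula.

C12H16

mol C = 6.20 g CO₂ ÷ 44.009 g/mol = 0.1409 mol
mol H = 2 × 1.69 g H₂O ÷ 18.015 g/mol = 0.1876 mol
Divide by the smallest (0.1409 mol): C 1.000, H 1.332
Multiplying each by 3 gives whole numbers: C 3.00, H 4.00
Empirical formula: C3H4
Empirical-formula mass = 40.06 g/mol; 160 ÷ 40.06 ≈ 4, so the molecular formula is C12H16.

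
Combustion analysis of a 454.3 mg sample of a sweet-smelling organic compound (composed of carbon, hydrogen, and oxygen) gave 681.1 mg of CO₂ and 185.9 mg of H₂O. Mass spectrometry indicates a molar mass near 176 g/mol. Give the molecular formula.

mol C = 0.6811 g CO₂ ÷ 44.009 g/mol = 0.015476 mol
mol H = 2 × 0.1859 g H₂O ÷ 18.015 g/mol = 0.020638 mol
mass O = 0.4543 − (0.18589 + 0.020803) = 0.24761 g → mol O = 0.24761 ÷ 15.999 = 0.015477 mol
Divide by the smallest (0.015476 mol): C 1.000, H 1.334, O 1.000
Multiplying each by 3 gives whole numbers: C 3.00, H 4.00, O 3.00
Empirical formula: C3H4O3
Empirical-formula mass = 88.06 g/mol; 176 ÷ 88.06 ≈ 2, so the molecular formula is C6H8O6.

C6H8O6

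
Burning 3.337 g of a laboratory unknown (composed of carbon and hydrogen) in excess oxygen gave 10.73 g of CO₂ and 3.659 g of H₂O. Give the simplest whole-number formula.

C3H5

mol C = 10.73 g CO₂ ÷ 44.009 g/mol = 0.24381 mol
mol H = 2 × 3.659 g H₂O ÷ 18.015 g/mol = 0.40622 mol
Divide by the smallest (0.24381 mol): C 1.000, H 1.666
Multiplying each by 3 gives whole numbers: C 3.00, H 5.00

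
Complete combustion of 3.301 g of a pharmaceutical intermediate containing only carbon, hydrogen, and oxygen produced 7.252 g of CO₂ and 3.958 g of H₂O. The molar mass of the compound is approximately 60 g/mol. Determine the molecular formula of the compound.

mol C = 7.252 g CO₂ ÷ 44.009 g/mol = 0.16478 mol
mol H = 2 × 3.958 g H₂O ÷ 18.015 g/mol = 0.43941 mol
mass O = 3.301 − (1.9792 + 0.44293) = 0.87885 g → mol O = 0.87885 ÷ 15.999 = 0.054931 mol
Divide by the smallest (0.054931 mol): C 3.000, H 7.999, O 1.000
Empirical formula: C3H8O
Empirical-formula mass = 60.10 g/mol; 60 ÷ 60.10 ≈ 1, so the molecular formula is C3H8O.

C3H8O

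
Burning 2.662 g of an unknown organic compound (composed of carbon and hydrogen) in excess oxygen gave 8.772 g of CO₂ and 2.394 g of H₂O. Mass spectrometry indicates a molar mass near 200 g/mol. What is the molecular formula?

mol C = 8.772 g CO₂ ÷ 44.009 g/mol = 0.19932 mol
mol H = 2 × 2.394 g H₂O ÷ 18.015 g/mol = 0.26578 mol
Divide by the smallest (0.19932 mol): C 1.000, H 1.333
Multiplying each by 3 gives whole numbers: C 3.00, H 4.00
Empirical formula: C3H4
Empirical-formula mass = 40.06 g/mol; 200 ÷ 40.06 ≈ 5, so the molecular formula is C15H20.

C15H20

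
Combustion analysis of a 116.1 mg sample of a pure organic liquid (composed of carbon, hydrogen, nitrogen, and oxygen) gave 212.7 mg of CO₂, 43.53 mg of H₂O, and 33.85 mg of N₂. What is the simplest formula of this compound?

mol C = 0.2127 g CO₂ ÷ 44.009 g/mol = 0.0048331 mol
mol H = 2 × 0.04353 g H₂O ÷ 18.015 g/mol = 0.0048326 mol
mol N = 2 × 0.03385 g N₂ ÷ 28.014 g/mol = 0.0024166 mol
mass O = 0.1161 − (0.058050 + 0.0048713 + 0.033850) = 0.019328 g → mol O = 0.019328 ÷ 15.999 = 0.0012081 mol
Divide by the smallest (0.0012081 mol): C 4.001, H 4.000, N 2.000, O 1.000

C4H4N2O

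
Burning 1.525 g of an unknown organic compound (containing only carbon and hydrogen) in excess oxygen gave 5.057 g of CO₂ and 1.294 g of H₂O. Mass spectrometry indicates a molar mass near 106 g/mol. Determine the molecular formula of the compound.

C8H10

mol C = 5.057 g CO₂ ÷ 44.009 g/mol = 0.11491 mol
mol H = 2 × 1.294 g H₂O ÷ 18.015 g/mol = 0.14366 mol
Divide by the smallest (0.11491 mol): C 1.000, H 1.250
Multiplying each by 4 gives whole numbers: C 4.00, H 5.00
Empirical formula: C4H5
Empirical-formula mass = 53.08 g/mol; 106 ÷ 53.08 ≈ 2, so the molecular formula is C8H10.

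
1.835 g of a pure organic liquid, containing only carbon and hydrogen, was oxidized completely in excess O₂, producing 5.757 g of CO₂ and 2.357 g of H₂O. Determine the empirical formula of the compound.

CH2

mol C = 5.757 g CO₂ ÷ 44.009 g/mol = 0.13081 mol
mol H = 2 × 2.357 g H₂O ÷ 18.015 g/mol = 0.26167 mol
Divide by the smallest (0.13081 mol): C 1.000, H 2.000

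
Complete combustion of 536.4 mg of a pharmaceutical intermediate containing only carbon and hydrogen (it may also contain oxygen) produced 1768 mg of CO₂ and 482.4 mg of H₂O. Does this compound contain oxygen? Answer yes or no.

mol C = 1.768 g CO₂ ÷ 44.009 g/mol = 0.040174 mol
mol H = 2 × 0.4824 g H₂O ÷ 18.015 g/mol = 0.053555 mol
C and H together account for 0.53651 g — essentially the entire 0.5364 g sample — so the compound contains no oxygen.

no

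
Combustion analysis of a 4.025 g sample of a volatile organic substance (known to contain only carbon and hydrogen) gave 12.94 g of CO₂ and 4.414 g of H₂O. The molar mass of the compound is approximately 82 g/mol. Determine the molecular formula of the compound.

C6H10

mol C = 12.94 g CO₂ ÷ 44.009 g/mol = 0.29403 mol
mol H = 2 × 4.414 g H₂O ÷ 18.015 g/mol = 0.49004 mol
Divide by the smallest (0.29403 mol): C 1.000, H 1.667
Multiplying each by 3 gives whole numbers: C 3.00, H 5.00
Empirical formula: C3H5
Empirical-formula mass = 41.07 g/mol; 82 ÷ 41.07 ≈ 2, so the molecular formula is C6H10.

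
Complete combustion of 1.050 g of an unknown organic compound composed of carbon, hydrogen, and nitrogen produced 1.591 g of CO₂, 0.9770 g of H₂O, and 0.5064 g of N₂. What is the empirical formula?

CH3N

mol C = 1.591 g CO₂ ÷ 44.009 g/mol = 0.036152 mol
mol H = 2 × 0.9770 g H₂O ÷ 18.015 g/mol = 0.10847 mol
mol N = 2 × 0.5064 g N₂ ÷ 28.014 g/mol = 0.036153 mol
Divide by the smallest (0.036152 mol): C 1.000, H 3.000, N 1.000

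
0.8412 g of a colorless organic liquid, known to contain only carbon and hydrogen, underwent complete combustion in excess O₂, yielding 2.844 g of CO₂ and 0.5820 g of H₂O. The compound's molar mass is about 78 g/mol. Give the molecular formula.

C6H6

mol C = 2.844 g CO₂ ÷ 44.009 g/mol = 0.064623 mol
mol H = 2 × 0.5820 g H₂O ÷ 18.015 g/mol = 0.064613 mol
Divide by the smallest (0.064613 mol): C 1.000, H 1.000
Empirical formula: CH
Empirical-formula mass = 13.02 g/mol; 78 ÷ 13.02 ≈ 6, so the molecular formula is C6H6.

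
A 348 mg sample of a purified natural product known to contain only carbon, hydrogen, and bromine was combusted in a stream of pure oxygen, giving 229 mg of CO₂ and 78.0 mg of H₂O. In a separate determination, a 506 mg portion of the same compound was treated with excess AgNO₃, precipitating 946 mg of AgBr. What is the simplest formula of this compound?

mol C = 0.229 g CO₂ ÷ 44.009 g/mol = 0.005203 mol
mol H = 2 × 0.0780 g H₂O ÷ 18.015 g/mol = 0.008659 mol
From the AgBr data: mol Br per gram of compound = (0.946 ÷ 187.772) ÷ 0.506 = 0.009957 mol/g, so in the 0.348 g combustion sample mol Br = 0.003465 mol
Divide by the smallest (0.003465 mol): C 1.502, H 2.499, Br 1.000
Multiplying each by 2 gives whole numbers: C 3.00, H 5.00, Br 2.00

C3H5Br2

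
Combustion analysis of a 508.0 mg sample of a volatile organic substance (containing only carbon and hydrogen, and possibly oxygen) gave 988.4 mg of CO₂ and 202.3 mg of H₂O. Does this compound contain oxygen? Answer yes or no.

yes

mol C = 0.9884 g CO₂ ÷ 44.009 g/mol = 0.022459 mol
mol H = 2 × 0.2023 g H₂O ÷ 18.015 g/mol = 0.022459 mol
C and H account for only 0.29239 g of the 0.5080 g sample; the remaining 0.21561 g must be oxygen.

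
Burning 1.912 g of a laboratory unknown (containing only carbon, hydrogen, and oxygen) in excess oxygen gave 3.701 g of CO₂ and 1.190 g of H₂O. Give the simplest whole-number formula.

C7H11O4

mol C = 3.701 g CO₂ ÷ 44.009 g/mol = 0.084096 mol
mol H = 2 × 1.190 g H₂O ÷ 18.015 g/mol = 0.13211 mol
mass O = 1.912 − (1.0101 + 0.13317) = 0.76875 g → mol O = 0.76875 ÷ 15.999 = 0.048050 mol
Divide by the smallest (0.048050 mol): C 1.750, H 2.749, O 1.000
Multiplying each by 4 gives whole numbers: C 7.00, H 11.00, O 4.00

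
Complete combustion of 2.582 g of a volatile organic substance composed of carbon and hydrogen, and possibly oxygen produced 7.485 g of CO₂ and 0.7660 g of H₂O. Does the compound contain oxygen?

yes

mol C = 7.485 g CO₂ ÷ 44.009 g/mol = 0.17008 mol
mol H = 2 × 0.7660 g H₂O ÷ 18.015 g/mol = 0.085040 mol
C and H account for only 2.1285 g of the 2.582 g sample; the remaining 0.45346 g must be oxygen.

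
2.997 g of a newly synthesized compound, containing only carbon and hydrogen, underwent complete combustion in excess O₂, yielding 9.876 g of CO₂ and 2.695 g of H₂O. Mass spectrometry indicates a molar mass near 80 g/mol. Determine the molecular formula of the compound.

mol C = 9.876 g CO₂ ÷ 44.009 g/mol = 0.22441 mol
mol H = 2 × 2.695 g H₂O ÷ 18.015 g/mol = 0.29920 mol
Divide by the smallest (0.22441 mol): C 1.000, H 1.333
Multiplying each by 3 gives whole numbers: C 3.00, H 4.00
Empirical formula: C3H4
Empirical-formula mass = 40.06 g/mol; 80 ÷ 40.06 ≈ 2, so the molecular formula is C6H8.

C6H8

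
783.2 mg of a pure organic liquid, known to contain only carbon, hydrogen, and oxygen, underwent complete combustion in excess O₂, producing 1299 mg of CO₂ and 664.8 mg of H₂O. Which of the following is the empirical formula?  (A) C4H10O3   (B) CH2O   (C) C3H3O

(A) C4H10O3

mol C = 1.299 g CO₂ ÷ 44.009 g/mol = 0.029517 mol
mol H = 2 × 0.6648 g H₂O ÷ 18.015 g/mol = 0.073805 mol
mass O = 0.7832 − (0.35452 + 0.074396) = 0.35428 g → mol O = 0.35428 ÷ 15.999 = 0.022144 mol
Divide by the smallest (0.022144 mol): C 1.333, H 3.333, O 1.000
Multiplying each by 3 gives whole numbers: C 4.00, H 10.00, O 3.00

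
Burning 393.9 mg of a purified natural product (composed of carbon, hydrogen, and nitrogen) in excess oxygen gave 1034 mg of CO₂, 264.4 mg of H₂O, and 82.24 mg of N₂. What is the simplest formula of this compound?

mol C = 1.034 g CO₂ ÷ 44.009 g/mol = 0.023495 mol
mol H = 2 × 0.2644 g H₂O ÷ 18.015 g/mol = 0.029353 mol
mol N = 2 × 0.08224 g N₂ ÷ 28.014 g/mol = 0.0058714 mol
Divide by the smallest (0.0058714 mol): C 4.002, H 4.999, N 1.000

C4H5N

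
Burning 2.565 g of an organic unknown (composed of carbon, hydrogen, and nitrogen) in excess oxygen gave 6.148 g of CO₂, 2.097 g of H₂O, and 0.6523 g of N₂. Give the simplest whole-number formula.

mol C = 6.148 g CO₂ ÷ 44.009 g/mol = 0.13970 mol
mol H = 2 × 2.097 g H₂O ÷ 18.015 g/mol = 0.23281 mol
mol N = 2 × 0.6523 g N₂ ÷ 28.014 g/mol = 0.046570 mol
Divide by the smallest (0.046570 mol): C 3.000, H 4.999, N 1.000

C3H5N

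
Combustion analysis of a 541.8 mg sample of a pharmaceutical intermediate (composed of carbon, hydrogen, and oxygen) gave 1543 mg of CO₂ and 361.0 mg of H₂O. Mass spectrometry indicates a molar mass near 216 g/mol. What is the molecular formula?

C14H16O2

mol C = 1.543 g CO₂ ÷ 44.009 g/mol = 0.035061 mol
mol H = 2 × 0.3610 g H₂O ÷ 18.015 g/mol = 0.040078 mol
mass O = 0.5418 − (0.42112 + 0.040398) = 0.080284 g → mol O = 0.080284 ÷ 15.999 = 0.0050181 mol
Divide by the smallest (0.0050181 mol): C 6.987, H 7.987, O 1.000
Empirical formula: C7H8O
Empirical-formula mass = 108.14 g/mol; 216 ÷ 108.14 ≈ 2, so the molecular formula is C14H16O2.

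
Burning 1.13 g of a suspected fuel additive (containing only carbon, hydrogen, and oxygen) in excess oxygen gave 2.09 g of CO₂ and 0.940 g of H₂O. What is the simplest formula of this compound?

mol C = 2.09 g CO₂ ÷ 44.009 g/mol = 0.04749 mol
mol H = 2 × 0.940 g H₂O ÷ 18.015 g/mol = 0.1044 mol
mass O = 1.13 − (0.5704 + 0.1052) = 0.4544 g → mol O = 0.4544 ÷ 15.999 = 0.02840 mol
Divide by the smallest (0.02840 mol): C 1.672, H 3.674, O 1.000
Multiplying each by 3 gives whole numbers: C 5.02, H 11.02, O 3.00

C5H11O3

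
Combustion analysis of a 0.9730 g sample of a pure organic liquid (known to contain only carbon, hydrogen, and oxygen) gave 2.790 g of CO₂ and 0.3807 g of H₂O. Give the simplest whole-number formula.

C6H4O

mol C = 2.790 g CO₂ ÷ 44.009 g/mol = 0.063396 mol
mol H = 2 × 0.3807 g H₂O ÷ 18.015 g/mol = 0.042265 mol
mass O = 0.9730 − (0.76145 + 0.042603) = 0.16895 g → mol O = 0.16895 ÷ 15.999 = 0.010560 mol
Divide by the smallest (0.010560 mol): C 6.004, H 4.002, O 1.000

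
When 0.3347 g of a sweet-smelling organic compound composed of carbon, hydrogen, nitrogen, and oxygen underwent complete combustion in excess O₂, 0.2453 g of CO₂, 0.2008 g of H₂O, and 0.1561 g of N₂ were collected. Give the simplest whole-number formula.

mol C = 0.2453 g CO₂ ÷ 44.009 g/mol = 0.0055739 mol
mol H = 2 × 0.2008 g H₂O ÷ 18.015 g/mol = 0.022293 mol
mol N = 2 × 0.1561 g N₂ ÷ 28.014 g/mol = 0.011144 mol
mass O = 0.3347 − (0.066948 + 0.022471 + 0.15610) = 0.089181 g → mol O = 0.089181 ÷ 15.999 = 0.0055742 mol
Divide by the smallest (0.0055739 mol): C 1.000, H 3.999, N 1.999, O 1.000

CH4N2O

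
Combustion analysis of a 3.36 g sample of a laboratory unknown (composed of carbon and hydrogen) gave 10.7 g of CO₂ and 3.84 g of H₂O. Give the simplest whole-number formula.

C4H7

mol C = 10.7 g CO₂ ÷ 44.009 g/mol = 0.2431 mol
mol H = 2 × 3.84 g H₂O ÷ 18.015 g/mol = 0.4263 mol
Divide by the smallest (0.2431 mol): C 1.000, H 1.753
Multiplying each by 4 gives whole numbers: C 4.00, H 7.01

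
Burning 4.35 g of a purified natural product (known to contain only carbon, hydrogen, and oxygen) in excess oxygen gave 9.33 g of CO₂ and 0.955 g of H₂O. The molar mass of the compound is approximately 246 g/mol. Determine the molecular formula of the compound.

mol C = 9.33 g CO₂ ÷ 44.009 g/mol = 0.2120 mol
mol H = 2 × 0.955 g H₂O ÷ 18.015 g/mol = 0.1060 mol
mass O = 4.35 − (2.546 + 0.1069) = 1.697 g → mol O = 1.697 ÷ 15.999 = 0.1061 mol
Divide by the smallest (0.1060 mol): C 2.000, H 1.000, O 1.000
Empirical formula: C2HO
Empirical-formula mass = 41.03 g/mol; 246 ÷ 41.03 ≈ 6, so the molecular formula is C12H6O6.

C12H6O6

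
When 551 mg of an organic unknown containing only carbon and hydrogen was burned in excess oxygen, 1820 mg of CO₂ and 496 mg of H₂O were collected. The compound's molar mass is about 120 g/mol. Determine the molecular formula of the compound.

mol C = 1.82 g CO₂ ÷ 44.009 g/mol = 0.04136 mol
mol H = 2 × 0.496 g H₂O ÷ 18.015 g/mol = 0.05507 mol
Divide by the smallest (0.04136 mol): C 1.000, H 1.332
Multiplying each by 3 gives whole numbers: C 3.00, H 3.99
Empirical formula: C3H4
Empirical-formula mass = 40.06 g/mol; 120 ÷ 40.06 ≈ 3, so the molecular formula is C9H12.

C9H12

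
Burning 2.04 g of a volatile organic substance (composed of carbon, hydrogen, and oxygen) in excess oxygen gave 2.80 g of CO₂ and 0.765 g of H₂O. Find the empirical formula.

C6H8O7

mol C = 2.80 g CO₂ ÷ 44.009 g/mol = 0.06362 mol
mol H = 2 × 0.765 g H₂O ÷ 18.015 g/mol = 0.08493 mol
mass O = 2.04 − (0.7642 + 0.08561) = 1.190 g → mol O = 1.190 ÷ 15.999 = 0.07439 mol
Divide by the smallest (0.06362 mol): C 1.000, H 1.335, O 1.169
Multiplying each by 6 gives whole numbers: C 6.00, H 8.01, O 7.02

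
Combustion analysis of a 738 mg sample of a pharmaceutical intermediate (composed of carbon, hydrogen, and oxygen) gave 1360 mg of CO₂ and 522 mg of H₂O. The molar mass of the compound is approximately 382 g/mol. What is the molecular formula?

C16H30O10

mol C = 1.36 g CO₂ ÷ 44.009 g/mol = 0.03090 mol
mol H = 2 × 0.522 g H₂O ÷ 18.015 g/mol = 0.05795 mol
mass O = 0.738 − (0.3712 + 0.05842) = 0.3084 g → mol O = 0.3084 ÷ 15.999 = 0.01928 mol
Divide by the smallest (0.01928 mol): C 1.603, H 3.006, O 1.000
Multiplying each by 5 gives whole numbers: C 8.02, H 15.03, O 5.00
Empirical formula: C8H15O5
Empirical-formula mass = 191.20 g/mol; 382 ÷ 191.20 ≈ 2, so the molecular formula is C16H30O10.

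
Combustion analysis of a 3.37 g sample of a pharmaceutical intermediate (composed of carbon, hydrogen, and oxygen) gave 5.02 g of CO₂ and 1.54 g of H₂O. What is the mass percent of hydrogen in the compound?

mol C = 5.02 g CO₂ ÷ 44.009 g/mol = 0.1141 mol
mol H = 2 × 1.54 g H₂O ÷ 18.015 g/mol = 0.1710 mol
mass O = 3.37 − (1.370 + 0.1723) = 1.828 g → mol O = 1.828 ÷ 15.999 = 0.1142 mol
mass % H = 0.1723 g ÷ 3.37 g × 100%

5.1%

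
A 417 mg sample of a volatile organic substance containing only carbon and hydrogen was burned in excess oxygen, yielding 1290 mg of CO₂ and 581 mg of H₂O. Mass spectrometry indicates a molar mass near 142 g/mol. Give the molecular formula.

mol C = 1.29 g CO₂ ÷ 44.009 g/mol = 0.02931 mol
mol H = 2 × 0.581 g H₂O ÷ 18.015 g/mol = 0.06450 mol
Divide by the smallest (0.02931 mol): C 1.000, H 2.201
Multiplying each by 5 gives whole numbers: C 5.00, H 11.00
Empirical formula: C5H11
Empirical-formula mass = 71.14 g/mol; 142 ÷ 71.14 ≈ 2, so the molecular formula is C10H22.

C10H22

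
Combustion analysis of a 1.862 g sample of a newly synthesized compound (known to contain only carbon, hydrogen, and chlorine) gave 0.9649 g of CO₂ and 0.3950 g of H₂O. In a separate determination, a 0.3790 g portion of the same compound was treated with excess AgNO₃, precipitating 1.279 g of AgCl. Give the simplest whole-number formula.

CH2Cl2

mol C = 0.9649 g CO₂ ÷ 44.009 g/mol = 0.021925 mol
mol H = 2 × 0.3950 g H₂O ÷ 18.015 g/mol = 0.043852 mol
From the AgCl data: mol Cl per gram of compound = (1.279 ÷ 143.318) ÷ 0.3790 = 0.023547 mol/g, so in the 1.862 g combustion sample mol Cl = 0.043844 mol
Divide by the smallest (0.021925 mol): C 1.000, H 2.000, Cl 2.000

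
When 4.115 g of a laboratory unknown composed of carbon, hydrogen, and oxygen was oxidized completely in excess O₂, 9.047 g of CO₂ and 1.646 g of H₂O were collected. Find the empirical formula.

mol C = 9.047 g CO₂ ÷ 44.009 g/mol = 0.20557 mol
mol H = 2 × 1.646 g H₂O ÷ 18.015 g/mol = 0.18274 mol
mass O = 4.115 − (2.4691 + 0.18420) = 1.4617 g → mol O = 1.4617 ÷ 15.999 = 0.091361 mol
Divide by the smallest (0.091361 mol): C 2.250, H 2.000, O 1.000
Multiplying each by 4 gives whole numbers: C 9.00, H 8.00, O 4.00

C9H8O4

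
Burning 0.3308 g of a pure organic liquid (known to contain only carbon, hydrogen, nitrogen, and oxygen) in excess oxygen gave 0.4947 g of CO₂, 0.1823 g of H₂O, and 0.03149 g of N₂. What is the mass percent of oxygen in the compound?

43.50%

mol C = 0.4947 g CO₂ ÷ 44.009 g/mol = 0.011241 mol
mol H = 2 × 0.1823 g H₂O ÷ 18.015 g/mol = 0.020239 mol
mol N = 2 × 0.03149 g N₂ ÷ 28.014 g/mol = 0.0022482 mol
mass O = 0.3308 − (0.13501 + 0.020401 + 0.031490) = 0.14390 g → mol O = 0.14390 ÷ 15.999 = 0.0089940 mol
mass % O = 0.14390 g ÷ 0.3308 g × 100%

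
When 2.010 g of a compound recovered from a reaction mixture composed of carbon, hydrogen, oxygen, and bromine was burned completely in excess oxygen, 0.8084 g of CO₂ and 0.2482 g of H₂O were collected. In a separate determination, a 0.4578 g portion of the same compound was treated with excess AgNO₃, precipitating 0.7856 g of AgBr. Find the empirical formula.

mol C = 0.8084 g CO₂ ÷ 44.009 g/mol = 0.018369 mol
mol H = 2 × 0.2482 g H₂O ÷ 18.015 g/mol = 0.027555 mol
From the AgBr data: mol Br per gram of compound = (0.7856 ÷ 187.772) ÷ 0.4578 = 0.0091389 mol/g, so in the 2.010 g combustion sample mol Br = 0.018369 mol
mass O = 2.010 − (0.22063 + 0.027775 + 1.4678) = 0.29382 g → mol O = 0.29382 ÷ 15.999 = 0.018365 mol
Divide by the smallest (0.018365 mol): C 1.000, H 1.500, Br 1.000, O 1.000
Multiplying each by 2 gives whole numbers: C 2.00, H 3.00, Br 2.00, O 2.00

C2H3Br2O2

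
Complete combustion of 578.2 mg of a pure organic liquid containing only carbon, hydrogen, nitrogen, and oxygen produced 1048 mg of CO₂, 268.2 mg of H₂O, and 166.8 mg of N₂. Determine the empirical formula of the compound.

C4H5N2O

mol C = 1.048 g CO₂ ÷ 44.009 g/mol = 0.023813 mol
mol H = 2 × 0.2682 g H₂O ÷ 18.015 g/mol = 0.029775 mol
mol N = 2 × 0.1668 g N₂ ÷ 28.014 g/mol = 0.011908 mol
mass O = 0.5782 − (0.28602 + 0.030013 + 0.16680) = 0.095365 g → mol O = 0.095365 ÷ 15.999 = 0.0059607 mol
Divide by the smallest (0.0059607 mol): C 3.995, H 4.995, N 1.998, O 1.000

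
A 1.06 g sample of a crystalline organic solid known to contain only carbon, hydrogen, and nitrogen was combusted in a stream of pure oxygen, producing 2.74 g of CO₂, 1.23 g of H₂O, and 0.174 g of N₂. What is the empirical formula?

mol C = 2.74 g CO₂ ÷ 44.009 g/mol = 0.06226 mol
mol H = 2 × 1.23 g H₂O ÷ 18.015 g/mol = 0.1366 mol
mol N = 2 × 0.174 g N₂ ÷ 28.014 g/mol = 0.01242 mol
Divide by the smallest (0.01242 mol): C 5.012, H 10.993, N 1.000

C5H11N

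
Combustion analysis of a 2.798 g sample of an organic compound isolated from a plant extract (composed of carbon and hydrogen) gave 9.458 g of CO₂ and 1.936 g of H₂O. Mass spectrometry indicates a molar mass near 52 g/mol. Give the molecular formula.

mol C = 9.458 g CO₂ ÷ 44.009 g/mol = 0.21491 mol
mol H = 2 × 1.936 g H₂O ÷ 18.015 g/mol = 0.21493 mol
Divide by the smallest (0.21491 mol): C 1.000, H 1.000
Empirical formula: CH
Empirical-formula mass = 13.02 g/mol; 52 ÷ 13.02 ≈ 4, so the molecular formula is C4H4.

C4H4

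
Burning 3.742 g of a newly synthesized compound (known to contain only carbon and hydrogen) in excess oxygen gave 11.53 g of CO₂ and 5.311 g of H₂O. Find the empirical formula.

mol C = 11.53 g CO₂ ÷ 44.009 g/mol = 0.26199 mol
mol H = 2 × 5.311 g H₂O ÷ 18.015 g/mol = 0.58962 mol
Divide by the smallest (0.26199 mol): C 1.000, H 2.251
Multiplying each by 4 gives whole numbers: C 4.00, H 9.00

C4H9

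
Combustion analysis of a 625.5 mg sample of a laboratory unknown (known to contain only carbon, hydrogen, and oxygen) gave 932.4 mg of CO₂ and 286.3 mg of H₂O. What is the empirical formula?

mol C = 0.9324 g CO₂ ÷ 44.009 g/mol = 0.021187 mol
mol H = 2 × 0.2863 g H₂O ÷ 18.015 g/mol = 0.031785 mol
mass O = 0.6255 − (0.25447 + 0.032039) = 0.33899 g → mol O = 0.33899 ÷ 15.999 = 0.021188 mol
Divide by the smallest (0.021187 mol): C 1.000, H 1.500, O 1.000
Multiplying each by 2 gives whole numbers: C 2.00, H 3.00, O 2.00

C2H3O2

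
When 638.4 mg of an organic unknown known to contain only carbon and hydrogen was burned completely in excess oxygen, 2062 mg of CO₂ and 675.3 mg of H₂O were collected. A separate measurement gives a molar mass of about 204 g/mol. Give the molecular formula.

mol C = 2.062 g CO₂ ÷ 44.009 g/mol = 0.046854 mol
mol H = 2 × 0.6753 g H₂O ÷ 18.015 g/mol = 0.074971 mol
Divide by the smallest (0.046854 mol): C 1.000, H 1.600
Multiplying each by 5 gives whole numbers: C 5.00, H 8.00
Empirical formula: C5H8
Empirical-formula mass = 68.12 g/mol; 204 ÷ 68.12 ≈ 3, so the molecular formula is C15H24.

C15H24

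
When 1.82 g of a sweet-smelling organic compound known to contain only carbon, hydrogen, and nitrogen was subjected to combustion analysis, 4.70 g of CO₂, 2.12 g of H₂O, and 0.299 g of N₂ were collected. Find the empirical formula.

mol C = 4.70 g CO₂ ÷ 44.009 g/mol = 0.1068 mol
mol H = 2 × 2.12 g H₂O ÷ 18.015 g/mol = 0.2354 mol
mol N = 2 × 0.299 g N₂ ÷ 28.014 g/mol = 0.02135 mol
Divide by the smallest (0.02135 mol): C 5.003, H 11.026, N 1.000

C5H11N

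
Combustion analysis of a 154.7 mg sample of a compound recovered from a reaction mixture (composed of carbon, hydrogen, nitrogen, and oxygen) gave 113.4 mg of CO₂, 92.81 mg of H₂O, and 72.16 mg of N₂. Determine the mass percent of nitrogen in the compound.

46.65%

mol C = 0.1134 g CO₂ ÷ 44.009 g/mol = 0.0025767 mol
mol H = 2 × 0.09281 g H₂O ÷ 18.015 g/mol = 0.010304 mol
mol N = 2 × 0.07216 g N₂ ÷ 28.014 g/mol = 0.0051517 mol
mass O = 0.1547 − (0.030949 + 0.010386 + 0.072160) = 0.041205 g → mol O = 0.041205 ÷ 15.999 = 0.0025755 mol
mass % N = 0.072160 g ÷ 0.1547 g × 100%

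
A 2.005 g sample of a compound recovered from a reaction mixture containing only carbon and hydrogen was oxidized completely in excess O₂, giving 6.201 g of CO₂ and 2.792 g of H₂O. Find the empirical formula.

C5H11

mol C = 6.201 g CO₂ ÷ 44.009 g/mol = 0.14090 mol
mol H = 2 × 2.792 g H₂O ÷ 18.015 g/mol = 0.30996 mol
Divide by the smallest (0.14090 mol): C 1.000, H 2.200
Multiplying each by 5 gives whole numbers: C 5.00, H 11.00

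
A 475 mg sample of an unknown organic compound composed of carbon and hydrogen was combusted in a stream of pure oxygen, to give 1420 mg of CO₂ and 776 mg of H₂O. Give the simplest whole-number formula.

mol C = 1.42 g CO₂ ÷ 44.009 g/mol = 0.03227 mol
mol H = 2 × 0.776 g H₂O ÷ 18.015 g/mol = 0.08615 mol
Divide by the smallest (0.03227 mol): C 1.000, H 2.670
Multiplying each by 3 gives whole numbers: C 3.00, H 8.01

C3H8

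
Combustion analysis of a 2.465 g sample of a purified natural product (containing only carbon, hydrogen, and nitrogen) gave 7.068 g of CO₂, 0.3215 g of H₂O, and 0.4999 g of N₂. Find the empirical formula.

mol C = 7.068 g CO₂ ÷ 44.009 g/mol = 0.16060 mol
mol H = 2 × 0.3215 g H₂O ÷ 18.015 g/mol = 0.035692 mol
mol N = 2 × 0.4999 g N₂ ÷ 28.014 g/mol = 0.035689 mol
Divide by the smallest (0.035689 mol): C 4.500, H 1.000, N 1.000
Multiplying each by 2 gives whole numbers: C 9.00, H 2.00, N 2.00

C9H2N2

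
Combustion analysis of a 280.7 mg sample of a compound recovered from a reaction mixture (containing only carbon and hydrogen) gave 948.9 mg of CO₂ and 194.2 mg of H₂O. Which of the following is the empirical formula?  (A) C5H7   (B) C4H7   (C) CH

mol C = 0.9489 g CO₂ ÷ 44.009 g/mol = 0.021561 mol
mol H = 2 × 0.1942 g H₂O ÷ 18.015 g/mol = 0.021560 mol
Divide by the smallest (0.021560 mol): C 1.000, H 1.000

(C) CH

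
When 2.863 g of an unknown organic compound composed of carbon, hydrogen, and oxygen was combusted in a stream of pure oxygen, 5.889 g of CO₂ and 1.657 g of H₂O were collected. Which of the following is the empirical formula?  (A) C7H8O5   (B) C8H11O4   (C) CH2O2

mol C = 5.889 g CO₂ ÷ 44.009 g/mol = 0.13381 mol
mol H = 2 × 1.657 g H₂O ÷ 18.015 g/mol = 0.18396 mol
mass O = 2.863 − (1.6072 + 0.18543) = 1.0703 g → mol O = 1.0703 ÷ 15.999 = 0.066900 mol
Divide by the smallest (0.066900 mol): C 2.000, H 2.750, O 1.000
Multiplying each by 4 gives whole numbers: C 8.00, H 11.00, O 4.00

(B) C8H11O4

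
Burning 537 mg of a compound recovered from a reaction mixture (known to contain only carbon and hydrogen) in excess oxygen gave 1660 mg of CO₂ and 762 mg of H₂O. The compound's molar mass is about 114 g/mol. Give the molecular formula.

C8H18

mol C = 1.66 g CO₂ ÷ 44.009 g/mol = 0.03772 mol
mol H = 2 × 0.762 g H₂O ÷ 18.015 g/mol = 0.08460 mol
Divide by the smallest (0.03772 mol): C 1.000, H 2.243
Multiplying each by 4 gives whole numbers: C 4.00, H 8.97
Empirical formula: C4H9
Empirical-formula mass = 57.12 g/mol; 114 ÷ 57.12 ≈ 2, so the molecular formula is C8H18.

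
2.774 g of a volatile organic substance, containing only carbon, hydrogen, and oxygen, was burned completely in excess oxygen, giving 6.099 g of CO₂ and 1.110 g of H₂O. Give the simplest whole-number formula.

mol C = 6.099 g CO₂ ÷ 44.009 g/mol = 0.13859 mol
mol H = 2 × 1.110 g H₂O ÷ 18.015 g/mol = 0.12323 mol
mass O = 2.774 − (1.6645 + 0.12422) = 0.98524 g → mol O = 0.98524 ÷ 15.999 = 0.061581 mol
Divide by the smallest (0.061581 mol): C 2.250, H 2.001, O 1.000
Multiplying each by 4 gives whole numbers: C 9.00, H 8.00, O 4.00

C9H8O4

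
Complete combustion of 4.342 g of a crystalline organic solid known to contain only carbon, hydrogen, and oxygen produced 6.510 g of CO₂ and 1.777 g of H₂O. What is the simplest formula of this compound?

mol C = 6.510 g CO₂ ÷ 44.009 g/mol = 0.14792 mol
mol H = 2 × 1.777 g H₂O ÷ 18.015 g/mol = 0.19728 mol
mass O = 4.342 − (1.7767 + 0.19886) = 2.3664 g → mol O = 2.3664 ÷ 15.999 = 0.14791 mol
Divide by the smallest (0.14791 mol): C 1.000, H 1.334, O 1.000
Multiplying each by 3 gives whole numbers: C 3.00, H 4.00, O 3.00

C3H4O3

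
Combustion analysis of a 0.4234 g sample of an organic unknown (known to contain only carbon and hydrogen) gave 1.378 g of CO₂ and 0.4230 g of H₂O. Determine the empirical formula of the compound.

mol C = 1.378 g CO₂ ÷ 44.009 g/mol = 0.031312 mol
mol H = 2 × 0.4230 g H₂O ÷ 18.015 g/mol = 0.046961 mol
Divide by the smallest (0.031312 mol): C 1.000, H 1.500
Multiplying each by 2 gives whole numbers: C 2.00, H 3.00

C2H3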